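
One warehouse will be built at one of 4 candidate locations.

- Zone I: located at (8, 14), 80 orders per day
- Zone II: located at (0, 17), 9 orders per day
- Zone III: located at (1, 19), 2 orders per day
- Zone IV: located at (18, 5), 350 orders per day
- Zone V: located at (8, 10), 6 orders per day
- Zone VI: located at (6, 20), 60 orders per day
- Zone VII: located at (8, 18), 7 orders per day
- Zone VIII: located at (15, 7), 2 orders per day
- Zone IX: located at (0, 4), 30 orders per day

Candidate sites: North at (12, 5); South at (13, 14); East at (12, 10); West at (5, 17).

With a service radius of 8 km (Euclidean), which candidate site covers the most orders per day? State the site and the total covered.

Coverage radius r = 8 km; a point is covered iff (Δx)²+(Δy)² ≤ 8² = 64.
  North (12, 5): covers {Zone IV, Zone V, Zone VIII} → 358
  South (13, 14): covers {Zone I, Zone V, Zone VII, Zone VIII} → 95
  East (12, 10): covers {Zone I, Zone IV, Zone V, Zone VIII} → 438
  West (5, 17): covers {Zone I, Zone II, Zone III, Zone V, Zone VI, Zone VII} → 164
Maximum coverage at East: 438 orders per day.

East, covering 438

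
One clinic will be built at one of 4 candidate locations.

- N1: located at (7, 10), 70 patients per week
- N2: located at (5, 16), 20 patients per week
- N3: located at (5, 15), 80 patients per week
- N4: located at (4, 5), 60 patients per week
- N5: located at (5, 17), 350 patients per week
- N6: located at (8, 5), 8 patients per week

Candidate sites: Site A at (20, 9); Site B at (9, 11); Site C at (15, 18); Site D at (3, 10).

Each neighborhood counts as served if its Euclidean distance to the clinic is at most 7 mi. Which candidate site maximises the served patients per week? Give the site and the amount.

Coverage radius r = 7 mi; a point is covered iff (Δx)²+(Δy)² ≤ 7² = 49.
  Site A (20, 9): covers {none} → 0
  Site B (9, 11): covers {N1, N2, N3, N6} → 178
  Site C (15, 18): covers {none} → 0
  Site D (3, 10): covers {N1, N2, N3, N4} → 230
Maximum coverage at Site D: 230 patients per week.

Site D, covering 230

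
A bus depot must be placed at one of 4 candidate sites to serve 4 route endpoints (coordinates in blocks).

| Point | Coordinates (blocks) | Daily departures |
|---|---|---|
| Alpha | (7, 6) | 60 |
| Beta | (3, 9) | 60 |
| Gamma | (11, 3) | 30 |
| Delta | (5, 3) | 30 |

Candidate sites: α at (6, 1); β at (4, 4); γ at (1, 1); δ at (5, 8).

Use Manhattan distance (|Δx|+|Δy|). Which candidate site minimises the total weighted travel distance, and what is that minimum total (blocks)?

Total weighted distance at each candidate:
  α (6, 1): total = 1320
  β (4, 4): total = 960
  γ (1, 1): total = 1800
  δ (5, 8): total = 900
Minimum is at δ with total 900 blocks.

δ, total 900 blocks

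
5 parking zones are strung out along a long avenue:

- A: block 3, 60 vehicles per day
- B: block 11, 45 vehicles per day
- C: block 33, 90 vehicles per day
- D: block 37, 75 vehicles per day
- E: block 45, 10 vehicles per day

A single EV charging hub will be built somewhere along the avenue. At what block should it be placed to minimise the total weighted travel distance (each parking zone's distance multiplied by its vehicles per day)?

x = 33

For a sum of weighted absolute distances on a line, the optimum is the weighted median (not the mean). Total weight W = 280; half-weight = 140.
Sort by position and accumulate weight:
  block 3 (A, w=60) → cum 60
  block 11 (B, w=45) → cum 105
  block 33 (C, w=90) → cum 195  ≥ 140 → median here
  block 37 (D, w=75) → cum 270
  block 45 (E, w=10) → cum 280
Optimal location: block 33.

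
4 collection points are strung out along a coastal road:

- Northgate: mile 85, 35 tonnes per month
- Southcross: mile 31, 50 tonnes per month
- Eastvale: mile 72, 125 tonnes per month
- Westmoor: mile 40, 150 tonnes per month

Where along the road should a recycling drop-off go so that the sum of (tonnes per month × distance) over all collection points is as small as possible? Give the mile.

For a sum of weighted absolute distances on a line, the optimum is the weighted median (not the mean). Total weight W = 360; half-weight = 180.
Sort by position and accumulate weight:
  mile 31 (Southcross, w=50) → cum 50
  mile 40 (Westmoor, w=150) → cum 200  ≥ 180 → median here
  mile 72 (Eastvale, w=125) → cum 325
  mile 85 (Northgate, w=35) → cum 360
Optimal location: mile 40.

x = 40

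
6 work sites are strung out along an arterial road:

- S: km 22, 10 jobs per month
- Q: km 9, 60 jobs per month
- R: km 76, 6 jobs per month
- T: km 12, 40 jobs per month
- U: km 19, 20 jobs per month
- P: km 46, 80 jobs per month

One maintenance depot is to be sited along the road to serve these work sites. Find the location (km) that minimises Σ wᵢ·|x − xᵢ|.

For a sum of weighted absolute distances on a line, the optimum is the weighted median (not the mean). Total weight W = 216; half-weight = 108.
Sort by position and accumulate weight:
  km 9 (Q, w=60) → cum 60
  km 12 (T, w=40) → cum 100
  km 19 (U, w=20) → cum 120  ≥ 108 → median here
  km 22 (S, w=10) → cum 130
  km 46 (P, w=80) → cum 210
  km 76 (R, w=6) → cum 216
Optimal location: km 19.

x = 19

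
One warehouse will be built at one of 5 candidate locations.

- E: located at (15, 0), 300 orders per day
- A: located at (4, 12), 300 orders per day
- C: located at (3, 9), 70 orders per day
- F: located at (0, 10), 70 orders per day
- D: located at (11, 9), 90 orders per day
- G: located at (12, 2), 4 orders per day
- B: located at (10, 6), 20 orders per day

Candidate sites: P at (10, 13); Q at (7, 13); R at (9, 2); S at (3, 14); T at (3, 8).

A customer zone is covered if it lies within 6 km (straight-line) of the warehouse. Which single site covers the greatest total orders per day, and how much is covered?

Q, covering 460

Coverage radius r = 6 km; a point is covered iff (Δx)²+(Δy)² ≤ 6² = 36.
  P (10, 13): covers {D} → 90
  Q (7, 13): covers {A, C, D} → 460
  R (9, 2): covers {G, B} → 24
  S (3, 14): covers {A, C, F} → 440
  T (3, 8): covers {A, C, F} → 440
Maximum coverage at Q: 460 orders per day.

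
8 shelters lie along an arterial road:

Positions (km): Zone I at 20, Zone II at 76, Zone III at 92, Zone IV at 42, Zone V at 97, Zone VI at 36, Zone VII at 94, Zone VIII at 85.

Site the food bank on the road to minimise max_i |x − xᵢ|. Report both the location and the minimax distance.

location 58.5, max distance 38.5

The 1-center on a line is the midpoint of the two extreme points: leftmost at 20, rightmost at 97.
Optimal location = (20 + 97)/2 = 58.5; maximum distance = (97 − 20)/2 = 38.5.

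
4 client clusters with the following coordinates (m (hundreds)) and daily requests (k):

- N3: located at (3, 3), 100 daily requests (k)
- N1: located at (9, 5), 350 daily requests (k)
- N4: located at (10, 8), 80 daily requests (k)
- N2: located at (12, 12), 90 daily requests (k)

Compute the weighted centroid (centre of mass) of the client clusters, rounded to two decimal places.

The minimiser of Σwᵢ‖p−pᵢ‖² is the weighted centroid p* = (Σwᵢpᵢ)/(Σwᵢ).
Σwᵢ = 620.
Σwᵢxᵢ = 100·3 + 350·9 + 80·10 + 90·12 = 5330.
Σwᵢyᵢ = 100·3 + 350·5 + 80·8 + 90·12 = 3770.
x* = 5330/620 = 8.60, y* = 3770/620 = 6.08.

(8.60, 6.08)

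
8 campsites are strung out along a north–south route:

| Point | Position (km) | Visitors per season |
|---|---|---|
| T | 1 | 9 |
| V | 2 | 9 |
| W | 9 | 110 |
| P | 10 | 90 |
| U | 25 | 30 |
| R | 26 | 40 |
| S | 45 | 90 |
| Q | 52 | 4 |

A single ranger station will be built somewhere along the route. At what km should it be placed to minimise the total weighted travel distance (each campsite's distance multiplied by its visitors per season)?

x = 10

For a sum of weighted absolute distances on a line, the optimum is the weighted median (not the mean). Total weight W = 382; half-weight = 191.
Sort by position and accumulate weight:
  km 1 (T, w=9) → cum 9
  km 2 (V, w=9) → cum 18
  km 9 (W, w=110) → cum 128
  km 10 (P, w=90) → cum 218  ≥ 191 → median here
  km 25 (U, w=30) → cum 248
  km 26 (R, w=40) → cum 288
  km 45 (S, w=90) → cum 378
  km 52 (Q, w=4) → cum 382
Optimal location: km 10.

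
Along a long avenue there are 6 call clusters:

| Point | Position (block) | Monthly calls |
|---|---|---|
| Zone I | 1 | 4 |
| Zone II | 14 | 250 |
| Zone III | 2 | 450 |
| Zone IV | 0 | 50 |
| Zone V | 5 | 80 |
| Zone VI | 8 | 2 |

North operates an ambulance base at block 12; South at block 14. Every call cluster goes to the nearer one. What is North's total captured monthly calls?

The indifferent point is the midpoint (12+14)/2 = 13; call clusters left of it (closer to North at 12) go to North, those right go to South.
  Zone IV at 0 (w=50) → North
  Zone I at 1 (w=4) → North
  Zone III at 2 (w=450) → North
  Zone V at 5 (w=80) → North
  Zone VI at 8 (w=2) → North
  Zone II at 14 (w=250) → South
North captures 586; South captures 250.

586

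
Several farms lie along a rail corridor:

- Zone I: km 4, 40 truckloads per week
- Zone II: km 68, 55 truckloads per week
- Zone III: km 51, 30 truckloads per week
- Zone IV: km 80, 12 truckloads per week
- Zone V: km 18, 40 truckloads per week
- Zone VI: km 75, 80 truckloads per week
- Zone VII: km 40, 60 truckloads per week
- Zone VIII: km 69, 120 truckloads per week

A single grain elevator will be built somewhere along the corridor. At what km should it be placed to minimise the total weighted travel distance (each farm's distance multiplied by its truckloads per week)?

x = 68

For a sum of weighted absolute distances on a line, the optimum is the weighted median (not the mean). Total weight W = 437; half-weight = 218.5.
Sort by position and accumulate weight:
  km 4 (Zone I, w=40) → cum 40
  km 18 (Zone V, w=40) → cum 80
  km 40 (Zone VII, w=60) → cum 140
  km 51 (Zone III, w=30) → cum 170
  km 68 (Zone II, w=55) → cum 225  ≥ 218.5 → median here
  km 69 (Zone VIII, w=120) → cum 345
  km 75 (Zone VI, w=80) → cum 425
  km 80 (Zone IV, w=12) → cum 437
Optimal location: km 68.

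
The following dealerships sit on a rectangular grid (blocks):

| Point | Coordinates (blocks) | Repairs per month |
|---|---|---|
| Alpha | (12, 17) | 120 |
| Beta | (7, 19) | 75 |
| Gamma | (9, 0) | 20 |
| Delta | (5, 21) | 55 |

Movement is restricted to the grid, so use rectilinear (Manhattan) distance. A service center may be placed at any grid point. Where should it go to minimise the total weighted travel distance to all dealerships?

Manhattan distance separates: Σwᵢ(|x−xᵢ|+|y−yᵢ|) = Σwᵢ|x−xᵢ| + Σwᵢ|y−yᵢ|, so x and y are optimised independently as 1-D weighted medians.
Total weight W = 270; half = 135.
x-coordinate, sorted with cumulative weight:
  x=5 (Delta, w=55) cum 55
  x=7 (Beta, w=75) cum 130
  x=9 (Gamma, w=20) cum 150  ← median
  x=12 (Alpha, w=120) cum 270
⇒ x* = 9
y-coordinate, sorted with cumulative weight:
  y=0 (Gamma, w=20) cum 20
  y=17 (Alpha, w=120) cum 140  ← median
  y=19 (Beta, w=75) cum 215
  y=21 (Delta, w=55) cum 270
⇒ y* = 17

(9, 17)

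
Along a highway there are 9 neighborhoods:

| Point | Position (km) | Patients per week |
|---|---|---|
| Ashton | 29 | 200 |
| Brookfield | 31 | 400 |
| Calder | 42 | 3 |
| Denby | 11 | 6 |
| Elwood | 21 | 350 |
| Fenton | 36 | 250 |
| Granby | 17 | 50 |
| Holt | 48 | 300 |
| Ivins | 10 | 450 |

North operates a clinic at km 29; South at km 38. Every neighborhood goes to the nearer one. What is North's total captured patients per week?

The indifferent point is the midpoint (29+38)/2 = 33.5; neighborhoods left of it (closer to North at 29) go to North, those right go to South.
  Ivins at 10 (w=450) → North
  Denby at 11 (w=6) → North
  Granby at 17 (w=50) → North
  Elwood at 21 (w=350) → North
  Ashton at 29 (w=200) → North
  Brookfield at 31 (w=400) → North
  Fenton at 36 (w=250) → South
  Calder at 42 (w=3) → South
  Holt at 48 (w=300) → South
North captures 1456; South captures 553.

1456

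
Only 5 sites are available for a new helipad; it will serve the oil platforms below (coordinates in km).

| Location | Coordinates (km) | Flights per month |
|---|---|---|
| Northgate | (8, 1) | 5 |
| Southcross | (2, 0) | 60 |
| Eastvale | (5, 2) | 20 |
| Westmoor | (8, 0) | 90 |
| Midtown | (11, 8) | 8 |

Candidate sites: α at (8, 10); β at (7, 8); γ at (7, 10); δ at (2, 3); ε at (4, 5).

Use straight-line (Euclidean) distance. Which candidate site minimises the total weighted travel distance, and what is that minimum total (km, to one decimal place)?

δ, total 961.0 km

Total weighted distance at each candidate:
  α (8, 10): total = 1844.4
  β (7, 8): total = 1485.5
  γ (7, 10): total = 1821.3
  δ (2, 3): total = 961.0
  ε (4, 5): total = 1051.8
Minimum is at δ with total 961.0 km.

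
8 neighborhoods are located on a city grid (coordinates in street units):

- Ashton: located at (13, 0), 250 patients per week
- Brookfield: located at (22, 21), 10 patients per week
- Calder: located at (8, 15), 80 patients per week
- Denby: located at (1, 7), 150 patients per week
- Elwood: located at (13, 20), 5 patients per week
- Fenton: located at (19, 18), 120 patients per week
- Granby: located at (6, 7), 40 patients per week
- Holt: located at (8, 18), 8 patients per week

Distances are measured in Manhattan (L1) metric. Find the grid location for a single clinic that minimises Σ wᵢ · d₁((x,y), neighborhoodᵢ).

(13, 7)

Manhattan distance separates: Σwᵢ(|x−xᵢ|+|y−yᵢ|) = Σwᵢ|x−xᵢ| + Σwᵢ|y−yᵢ|, so x and y are optimised independently as 1-D weighted medians.
Total weight W = 663; half = 331.5.
x-coordinate, sorted with cumulative weight:
  x=1 (Denby, w=150) cum 150
  x=6 (Granby, w=40) cum 190
  x=8 (Calder, w=80) cum 270
  x=8 (Holt, w=8) cum 278
  x=13 (Ashton, w=250) cum 528  ← median
  x=13 (Elwood, w=5) cum 533
  x=19 (Fenton, w=120) cum 653
  x=22 (Brookfield, w=10) cum 663
⇒ x* = 13
y-coordinate, sorted with cumulative weight:
  y=0 (Ashton, w=250) cum 250
  y=7 (Denby, w=150) cum 400  ← median
  y=7 (Granby, w=40) cum 440
  y=15 (Calder, w=80) cum 520
  y=18 (Fenton, w=120) cum 640
  y=18 (Holt, w=8) cum 648
  y=20 (Elwood, w=5) cum 653
  y=21 (Brookfield, w=10) cum 663
⇒ y* = 7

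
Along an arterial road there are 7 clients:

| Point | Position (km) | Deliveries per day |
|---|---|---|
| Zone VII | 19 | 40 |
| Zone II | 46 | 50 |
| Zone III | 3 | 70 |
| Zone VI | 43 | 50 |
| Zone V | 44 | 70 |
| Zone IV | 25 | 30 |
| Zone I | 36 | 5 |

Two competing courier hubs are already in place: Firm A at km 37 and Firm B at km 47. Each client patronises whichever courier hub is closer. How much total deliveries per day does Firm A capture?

145

The indifferent point is the midpoint (37+47)/2 = 42; clients left of it (closer to Firm A at 37) go to Firm A, those right go to Firm B.
  Zone III at 3 (w=70) → Firm A
  Zone VII at 19 (w=40) → Firm A
  Zone IV at 25 (w=30) → Firm A
  Zone I at 36 (w=5) → Firm A
  Zone VI at 43 (w=50) → Firm B
  Zone V at 44 (w=70) → Firm B
  Zone II at 46 (w=50) → Firm B
Firm A captures 145; Firm B captures 170.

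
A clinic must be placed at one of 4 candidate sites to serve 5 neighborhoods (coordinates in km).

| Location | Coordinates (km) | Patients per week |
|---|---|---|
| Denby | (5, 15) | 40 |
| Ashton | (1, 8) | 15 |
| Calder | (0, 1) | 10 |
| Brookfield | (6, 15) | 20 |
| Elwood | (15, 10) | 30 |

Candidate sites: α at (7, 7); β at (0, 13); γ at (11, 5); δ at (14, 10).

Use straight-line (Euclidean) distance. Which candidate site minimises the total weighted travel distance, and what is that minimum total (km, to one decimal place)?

α, total 930.9 km

Total weighted distance at each candidate:
  α (7, 7): total = 930.9
  β (0, 13): total = 997.3
  γ (11, 5): total = 1155.8
  δ (14, 10): total = 994.2
Minimum is at α with total 930.9 km.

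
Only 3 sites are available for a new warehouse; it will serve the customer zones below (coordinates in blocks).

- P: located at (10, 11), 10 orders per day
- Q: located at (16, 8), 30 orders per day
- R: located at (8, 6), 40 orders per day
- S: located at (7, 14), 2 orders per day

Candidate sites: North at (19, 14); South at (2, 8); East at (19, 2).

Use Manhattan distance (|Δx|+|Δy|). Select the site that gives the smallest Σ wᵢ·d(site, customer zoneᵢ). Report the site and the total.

South, total 872 blocks

Total weighted distance at each candidate:
  North (19, 14): total = 1174
  South (2, 8): total = 872
  East (19, 2): total = 1098
Minimum is at South with total 872 blocks.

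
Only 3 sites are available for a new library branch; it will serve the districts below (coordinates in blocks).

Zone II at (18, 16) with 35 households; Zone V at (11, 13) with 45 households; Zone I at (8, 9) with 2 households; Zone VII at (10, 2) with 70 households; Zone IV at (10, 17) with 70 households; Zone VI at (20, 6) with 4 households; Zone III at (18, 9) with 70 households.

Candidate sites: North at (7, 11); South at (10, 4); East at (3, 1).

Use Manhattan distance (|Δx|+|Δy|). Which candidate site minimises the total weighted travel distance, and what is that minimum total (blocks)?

Total weighted distance at each candidate:
  North (7, 11): total = 3288
  South (10, 4): total = 3172
  East (3, 1): total = 5844
Minimum is at South with total 3172 blocks.

South, total 3172 blocks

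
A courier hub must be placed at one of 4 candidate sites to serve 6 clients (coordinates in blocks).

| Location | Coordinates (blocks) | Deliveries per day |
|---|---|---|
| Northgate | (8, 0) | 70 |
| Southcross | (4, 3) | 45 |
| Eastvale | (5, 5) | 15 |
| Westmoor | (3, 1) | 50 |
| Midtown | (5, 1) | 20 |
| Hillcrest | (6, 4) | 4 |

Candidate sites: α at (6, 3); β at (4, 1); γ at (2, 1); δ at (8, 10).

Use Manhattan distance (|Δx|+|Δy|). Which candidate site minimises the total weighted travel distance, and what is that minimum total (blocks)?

Total weighted distance at each candidate:
  α (6, 3): total = 799
  β (4, 1): total = 605
  γ (2, 1): total = 913
  δ (8, 10): total = 2287
Minimum is at β with total 605 blocks.

β, total 605 blocks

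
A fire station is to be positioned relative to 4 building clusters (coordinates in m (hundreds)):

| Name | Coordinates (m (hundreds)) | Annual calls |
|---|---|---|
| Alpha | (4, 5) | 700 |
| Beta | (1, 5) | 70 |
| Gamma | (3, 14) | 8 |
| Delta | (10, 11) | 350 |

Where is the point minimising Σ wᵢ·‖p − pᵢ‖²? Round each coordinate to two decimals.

(5.67, 6.93)

The minimiser of Σwᵢ‖p−pᵢ‖² is the weighted centroid p* = (Σwᵢpᵢ)/(Σwᵢ).
Σwᵢ = 1128.
Σwᵢxᵢ = 700·4 + 70·1 + 8·3 + 350·10 = 6394.
Σwᵢyᵢ = 700·5 + 70·5 + 8·14 + 350·11 = 7812.
x* = 6394/1128 = 5.67, y* = 7812/1128 = 6.93.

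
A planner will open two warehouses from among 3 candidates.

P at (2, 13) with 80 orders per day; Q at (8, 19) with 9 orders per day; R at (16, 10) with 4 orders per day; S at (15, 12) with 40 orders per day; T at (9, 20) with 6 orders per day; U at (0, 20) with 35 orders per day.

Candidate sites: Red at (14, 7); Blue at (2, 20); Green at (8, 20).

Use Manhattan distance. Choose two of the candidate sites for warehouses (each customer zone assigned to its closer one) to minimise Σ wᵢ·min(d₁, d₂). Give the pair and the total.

{Red, Blue}, total 995

Evaluate every pair (each demand assigned to the nearer of the two):
  {Red, Blue}: total = 995
  {Blue, Green}: total = 1317
  {Red, Green}: total = 1595
Best pair: {Red, Blue} with total 995.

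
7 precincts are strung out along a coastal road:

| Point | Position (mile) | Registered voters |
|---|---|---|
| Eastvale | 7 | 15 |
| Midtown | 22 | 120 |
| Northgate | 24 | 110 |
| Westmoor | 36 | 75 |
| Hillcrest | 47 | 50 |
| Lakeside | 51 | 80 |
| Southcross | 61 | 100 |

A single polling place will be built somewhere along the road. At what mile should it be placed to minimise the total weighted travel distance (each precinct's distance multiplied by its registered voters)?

x = 36

For a sum of weighted absolute distances on a line, the optimum is the weighted median (not the mean). Total weight W = 550; half-weight = 275.
Sort by position and accumulate weight:
  mile 7 (Eastvale, w=15) → cum 15
  mile 22 (Midtown, w=120) → cum 135
  mile 24 (Northgate, w=110) → cum 245
  mile 36 (Westmoor, w=75) → cum 320  ≥ 275 → median here
  mile 47 (Hillcrest, w=50) → cum 370
  mile 51 (Lakeside, w=80) → cum 450
  mile 61 (Southcross, w=100) → cum 550
Optimal location: mile 36.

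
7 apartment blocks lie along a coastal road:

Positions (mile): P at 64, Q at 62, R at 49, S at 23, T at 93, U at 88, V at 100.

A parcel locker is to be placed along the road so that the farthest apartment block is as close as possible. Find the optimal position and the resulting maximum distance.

The 1-center on a line is the midpoint of the two extreme points: leftmost at 23, rightmost at 100.
Optimal location = (23 + 100)/2 = 61.5; maximum distance = (100 − 23)/2 = 38.5.

location 61.5, max distance 38.5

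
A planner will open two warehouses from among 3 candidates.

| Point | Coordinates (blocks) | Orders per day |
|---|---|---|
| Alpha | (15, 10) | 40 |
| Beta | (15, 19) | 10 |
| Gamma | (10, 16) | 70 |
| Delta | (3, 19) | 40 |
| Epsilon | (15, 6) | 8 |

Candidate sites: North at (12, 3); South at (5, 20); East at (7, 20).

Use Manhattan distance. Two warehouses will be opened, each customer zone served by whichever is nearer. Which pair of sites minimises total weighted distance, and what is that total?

Evaluate every pair (each demand assigned to the nearer of the two):
  {North, East}: total = 1228
  {North, South}: total = 1308
  {South, East}: total = 1596
Best pair: {North, East} with total 1228.

{North, East}, total 1228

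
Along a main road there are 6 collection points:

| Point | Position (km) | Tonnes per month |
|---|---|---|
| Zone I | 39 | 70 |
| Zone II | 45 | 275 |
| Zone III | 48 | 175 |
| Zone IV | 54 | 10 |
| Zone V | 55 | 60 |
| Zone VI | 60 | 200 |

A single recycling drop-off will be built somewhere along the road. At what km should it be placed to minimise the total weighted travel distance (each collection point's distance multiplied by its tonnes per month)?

x = 48

For a sum of weighted absolute distances on a line, the optimum is the weighted median (not the mean). Total weight W = 790; half-weight = 395.
Sort by position and accumulate weight:
  km 39 (Zone I, w=70) → cum 70
  km 45 (Zone II, w=275) → cum 345
  km 48 (Zone III, w=175) → cum 520  ≥ 395 → median here
  km 54 (Zone IV, w=10) → cum 530
  km 55 (Zone V, w=60) → cum 590
  km 60 (Zone VI, w=200) → cum 790
Optimal location: km 48.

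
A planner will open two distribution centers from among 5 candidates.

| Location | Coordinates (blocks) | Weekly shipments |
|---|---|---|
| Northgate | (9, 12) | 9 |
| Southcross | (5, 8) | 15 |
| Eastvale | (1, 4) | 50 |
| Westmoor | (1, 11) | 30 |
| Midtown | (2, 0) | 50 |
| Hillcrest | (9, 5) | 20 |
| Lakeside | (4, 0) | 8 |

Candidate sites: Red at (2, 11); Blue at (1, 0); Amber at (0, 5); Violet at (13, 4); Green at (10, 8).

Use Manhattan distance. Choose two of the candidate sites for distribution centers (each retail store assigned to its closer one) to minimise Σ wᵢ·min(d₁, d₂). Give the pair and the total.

Evaluate every pair (each demand assigned to the nearer of the two):
  {Red, Blue}: total = 726
  {Blue, Green}: total = 804
  {Blue, Amber}: total = 828
  {Red, Amber}: total = 894
  {Amber, Green}: total = 932
  {Blue, Violet}: total = 992
  {Amber, Violet}: total = 1060
  {Red, Green}: total = 1284
  {Red, Violet}: total = 1346
  {Violet, Green}: total = 2014
Best pair: {Red, Blue} with total 726.

{Red, Blue}, total 726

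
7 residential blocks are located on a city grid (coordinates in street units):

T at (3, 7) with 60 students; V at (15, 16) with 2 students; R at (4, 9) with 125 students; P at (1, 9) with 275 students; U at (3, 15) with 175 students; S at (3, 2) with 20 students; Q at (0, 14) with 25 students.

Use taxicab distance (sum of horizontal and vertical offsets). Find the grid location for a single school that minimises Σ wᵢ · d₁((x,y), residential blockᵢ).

(3, 9)

Manhattan distance separates: Σwᵢ(|x−xᵢ|+|y−yᵢ|) = Σwᵢ|x−xᵢ| + Σwᵢ|y−yᵢ|, so x and y are optimised independently as 1-D weighted medians.
Total weight W = 682; half = 341.
x-coordinate, sorted with cumulative weight:
  x=0 (Q, w=25) cum 25
  x=1 (P, w=275) cum 300
  x=3 (T, w=60) cum 360  ← median
  x=3 (U, w=175) cum 535
  x=3 (S, w=20) cum 555
  x=4 (R, w=125) cum 680
  x=15 (V, w=2) cum 682
⇒ x* = 3
y-coordinate, sorted with cumulative weight:
  y=2 (S, w=20) cum 20
  y=7 (T, w=60) cum 80
  y=9 (R, w=125) cum 205
  y=9 (P, w=275) cum 480  ← median
  y=14 (Q, w=25) cum 505
  y=15 (U, w=175) cum 680
  y=16 (V, w=2) cum 682
⇒ y* = 9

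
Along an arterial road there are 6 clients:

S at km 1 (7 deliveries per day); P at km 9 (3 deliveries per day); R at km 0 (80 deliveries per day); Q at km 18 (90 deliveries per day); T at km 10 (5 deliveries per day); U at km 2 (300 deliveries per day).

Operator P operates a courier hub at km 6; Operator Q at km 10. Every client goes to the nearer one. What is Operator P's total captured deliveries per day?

387

The indifferent point is the midpoint (6+10)/2 = 8; clients left of it (closer to Operator P at 6) go to Operator P, those right go to Operator Q.
  R at 0 (w=80) → Operator P
  S at 1 (w=7) → Operator P
  U at 2 (w=300) → Operator P
  P at 9 (w=3) → Operator Q
  T at 10 (w=5) → Operator Q
  Q at 18 (w=90) → Operator Q
Operator P captures 387; Operator Q captures 98.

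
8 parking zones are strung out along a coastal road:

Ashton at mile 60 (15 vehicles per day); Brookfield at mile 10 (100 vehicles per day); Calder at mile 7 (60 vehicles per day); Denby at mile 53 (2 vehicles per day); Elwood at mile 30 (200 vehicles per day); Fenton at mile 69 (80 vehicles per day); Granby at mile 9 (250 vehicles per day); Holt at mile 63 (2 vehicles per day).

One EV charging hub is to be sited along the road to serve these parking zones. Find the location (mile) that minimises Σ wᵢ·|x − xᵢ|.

x = 10

For a sum of weighted absolute distances on a line, the optimum is the weighted median (not the mean). Total weight W = 709; half-weight = 354.5.
Sort by position and accumulate weight:
  mile 7 (Calder, w=60) → cum 60
  mile 9 (Granby, w=250) → cum 310
  mile 10 (Brookfield, w=100) → cum 410  ≥ 354.5 → median here
  mile 30 (Elwood, w=200) → cum 610
  mile 53 (Denby, w=2) → cum 612
  mile 60 (Ashton, w=15) → cum 627
  mile 63 (Holt, w=2) → cum 629
  mile 69 (Fenton, w=80) → cum 709
Optimal location: mile 10.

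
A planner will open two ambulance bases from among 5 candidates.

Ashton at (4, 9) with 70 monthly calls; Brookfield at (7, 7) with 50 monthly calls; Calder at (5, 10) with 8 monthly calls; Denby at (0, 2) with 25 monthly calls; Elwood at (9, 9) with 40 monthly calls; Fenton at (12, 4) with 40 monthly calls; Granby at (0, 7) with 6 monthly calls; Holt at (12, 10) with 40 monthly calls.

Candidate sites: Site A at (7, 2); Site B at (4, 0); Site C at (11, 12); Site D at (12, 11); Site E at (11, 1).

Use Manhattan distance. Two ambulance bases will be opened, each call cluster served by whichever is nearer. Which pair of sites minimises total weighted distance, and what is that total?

Evaluate every pair (each demand assigned to the nearer of the two):
  {Site A, Site D}: total = 1781
  {Site A, Site C}: total = 1861
  {Site B, Site D}: total = 1880
  {Site D, Site E}: total = 2010
  {Site B, Site C}: total = 2040
  {Site C, Site E}: total = 2090
  {Site A, Site E}: total = 2197
  {Site A, Site B}: total = 2336
  {Site C, Site D}: total = 2355
  {Site B, Site E}: total = 2394
Best pair: {Site A, Site D} with total 1781.

{Site A, Site D}, total 1781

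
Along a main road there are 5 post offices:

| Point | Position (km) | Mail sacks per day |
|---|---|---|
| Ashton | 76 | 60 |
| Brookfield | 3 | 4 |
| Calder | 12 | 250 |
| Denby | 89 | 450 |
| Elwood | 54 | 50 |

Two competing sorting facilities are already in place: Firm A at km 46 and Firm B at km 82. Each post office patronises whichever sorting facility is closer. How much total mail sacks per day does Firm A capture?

304

The indifferent point is the midpoint (46+82)/2 = 64; post offices left of it (closer to Firm A at 46) go to Firm A, those right go to Firm B.
  Brookfield at 3 (w=4) → Firm A
  Calder at 12 (w=250) → Firm A
  Elwood at 54 (w=50) → Firm A
  Ashton at 76 (w=60) → Firm B
  Denby at 89 (w=450) → Firm B
Firm A captures 304; Firm B captures 510.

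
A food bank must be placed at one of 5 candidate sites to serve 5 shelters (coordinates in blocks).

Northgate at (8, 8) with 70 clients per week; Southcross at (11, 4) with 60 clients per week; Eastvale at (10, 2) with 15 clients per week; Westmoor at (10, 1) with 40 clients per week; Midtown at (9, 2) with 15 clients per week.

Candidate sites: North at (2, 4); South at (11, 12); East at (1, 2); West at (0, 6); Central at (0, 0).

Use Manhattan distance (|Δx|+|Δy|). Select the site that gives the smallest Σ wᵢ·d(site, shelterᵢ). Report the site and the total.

South, total 1795 blocks

Total weighted distance at each candidate:
  North (2, 4): total = 1965
  South (11, 12): total = 1795
  East (1, 2): total = 2285
  West (0, 6): total = 2485
  Central (0, 0): total = 2805
Minimum is at South with total 1795 blocks.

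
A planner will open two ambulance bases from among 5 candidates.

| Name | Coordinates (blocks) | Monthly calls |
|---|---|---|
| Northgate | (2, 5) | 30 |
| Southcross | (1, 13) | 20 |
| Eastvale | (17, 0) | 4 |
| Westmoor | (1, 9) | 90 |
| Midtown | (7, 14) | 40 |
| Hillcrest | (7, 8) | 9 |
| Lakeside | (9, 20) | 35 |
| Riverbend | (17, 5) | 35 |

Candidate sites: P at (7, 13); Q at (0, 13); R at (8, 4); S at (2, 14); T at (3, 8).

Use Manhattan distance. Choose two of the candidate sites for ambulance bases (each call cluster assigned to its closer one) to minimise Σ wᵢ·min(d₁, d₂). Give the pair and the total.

{P, T}, total 1584

Evaluate every pair (each demand assigned to the nearer of the two):
  {P, T}: total = 1584
  {S, T}: total = 1804
  {P, Q}: total = 1892
  {R, S}: total = 1892
  {R, T}: total = 1963
  {P, S}: total = 1972
  {Q, R}: total = 2007
  {Q, T}: total = 2009
  {P, R}: total = 2032
  {Q, S}: total = 2450
Best pair: {P, T} with total 1584.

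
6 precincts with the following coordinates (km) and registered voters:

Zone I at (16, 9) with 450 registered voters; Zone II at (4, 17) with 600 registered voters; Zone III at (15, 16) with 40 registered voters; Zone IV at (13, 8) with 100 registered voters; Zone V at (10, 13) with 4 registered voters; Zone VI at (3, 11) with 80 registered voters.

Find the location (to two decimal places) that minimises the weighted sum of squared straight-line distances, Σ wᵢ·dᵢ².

The minimiser of Σwᵢ‖p−pᵢ‖² is the weighted centroid p* = (Σwᵢpᵢ)/(Σwᵢ).
Σwᵢ = 1274.
Σwᵢxᵢ = 450·16 + 600·4 + 40·15 + 100·13 + 4·10 + 80·3 = 11780.
Σwᵢyᵢ = 450·9 + 600·17 + 40·16 + 100·8 + 4·13 + 80·11 = 16622.
x* = 11780/1274 = 9.25, y* = 16622/1274 = 13.05.

(9.25, 13.05)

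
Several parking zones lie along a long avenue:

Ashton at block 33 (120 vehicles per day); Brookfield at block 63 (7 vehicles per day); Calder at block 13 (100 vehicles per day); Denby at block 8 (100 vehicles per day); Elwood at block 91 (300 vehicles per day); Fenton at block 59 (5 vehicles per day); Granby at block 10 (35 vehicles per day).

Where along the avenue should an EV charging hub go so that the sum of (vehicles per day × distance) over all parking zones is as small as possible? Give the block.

x = 33

For a sum of weighted absolute distances on a line, the optimum is the weighted median (not the mean). Total weight W = 667; half-weight = 333.5.
Sort by position and accumulate weight:
  block 8 (Denby, w=100) → cum 100
  block 10 (Granby, w=35) → cum 135
  block 13 (Calder, w=100) → cum 235
  block 33 (Ashton, w=120) → cum 355  ≥ 333.5 → median here
  block 59 (Fenton, w=5) → cum 360
  block 63 (Brookfield, w=7) → cum 367
  block 91 (Elwood, w=300) → cum 667
Optimal location: block 33.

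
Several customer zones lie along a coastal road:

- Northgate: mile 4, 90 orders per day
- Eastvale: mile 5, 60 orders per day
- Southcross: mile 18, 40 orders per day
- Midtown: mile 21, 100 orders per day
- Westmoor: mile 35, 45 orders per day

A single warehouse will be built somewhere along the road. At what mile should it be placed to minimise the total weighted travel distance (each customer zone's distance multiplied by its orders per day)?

x = 18

For a sum of weighted absolute distances on a line, the optimum is the weighted median (not the mean). Total weight W = 335; half-weight = 167.5.
Sort by position and accumulate weight:
  mile 4 (Northgate, w=90) → cum 90
  mile 5 (Eastvale, w=60) → cum 150
  mile 18 (Southcross, w=40) → cum 190  ≥ 167.5 → median here
  mile 21 (Midtown, w=100) → cum 290
  mile 35 (Westmoor, w=45) → cum 335
Optimal location: mile 18.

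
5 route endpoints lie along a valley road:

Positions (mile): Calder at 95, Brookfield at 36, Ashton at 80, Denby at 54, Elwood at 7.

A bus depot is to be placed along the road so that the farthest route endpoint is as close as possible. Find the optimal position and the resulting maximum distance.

location 51, max distance 44

The 1-center on a line is the midpoint of the two extreme points: leftmost at 7, rightmost at 95.
Optimal location = (7 + 95)/2 = 51; maximum distance = (95 − 7)/2 = 44.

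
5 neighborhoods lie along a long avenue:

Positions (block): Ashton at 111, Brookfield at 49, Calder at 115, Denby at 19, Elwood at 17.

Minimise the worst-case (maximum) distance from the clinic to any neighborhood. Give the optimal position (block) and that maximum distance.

location 66, max distance 49

The 1-center on a line is the midpoint of the two extreme points: leftmost at 17, rightmost at 115.
Optimal location = (17 + 115)/2 = 66; maximum distance = (115 − 17)/2 = 49.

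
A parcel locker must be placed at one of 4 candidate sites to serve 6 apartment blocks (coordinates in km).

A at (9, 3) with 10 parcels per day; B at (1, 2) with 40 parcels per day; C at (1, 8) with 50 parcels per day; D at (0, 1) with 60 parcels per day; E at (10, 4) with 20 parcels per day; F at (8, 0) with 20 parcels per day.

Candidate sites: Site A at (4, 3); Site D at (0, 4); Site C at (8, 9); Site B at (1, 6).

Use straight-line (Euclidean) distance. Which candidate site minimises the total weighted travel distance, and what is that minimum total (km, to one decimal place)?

Site D, total 945.0 km

Total weighted distance at each candidate:
  Site A (4, 3): total = 958.0
  Site D (0, 4): total = 945.0
  Site C (8, 9): total = 1776.9
  Site B (1, 6): total = 1020.2
Minimum is at Site D with total 945.0 km.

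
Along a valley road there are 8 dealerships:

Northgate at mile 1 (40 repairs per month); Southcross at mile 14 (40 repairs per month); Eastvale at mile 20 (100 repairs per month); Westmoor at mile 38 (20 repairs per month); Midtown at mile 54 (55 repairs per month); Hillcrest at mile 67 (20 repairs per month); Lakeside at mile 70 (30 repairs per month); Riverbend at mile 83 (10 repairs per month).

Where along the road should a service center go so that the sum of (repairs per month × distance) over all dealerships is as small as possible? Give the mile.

x = 20

For a sum of weighted absolute distances on a line, the optimum is the weighted median (not the mean). Total weight W = 315; half-weight = 157.5.
Sort by position and accumulate weight:
  mile 1 (Northgate, w=40) → cum 40
  mile 14 (Southcross, w=40) → cum 80
  mile 20 (Eastvale, w=100) → cum 180  ≥ 157.5 → median here
  mile 38 (Westmoor, w=20) → cum 200
  mile 54 (Midtown, w=55) → cum 255
  mile 67 (Hillcrest, w=20) → cum 275
  mile 70 (Lakeside, w=30) → cum 305
  mile 83 (Riverbend, w=10) → cum 315
Optimal location: mile 20.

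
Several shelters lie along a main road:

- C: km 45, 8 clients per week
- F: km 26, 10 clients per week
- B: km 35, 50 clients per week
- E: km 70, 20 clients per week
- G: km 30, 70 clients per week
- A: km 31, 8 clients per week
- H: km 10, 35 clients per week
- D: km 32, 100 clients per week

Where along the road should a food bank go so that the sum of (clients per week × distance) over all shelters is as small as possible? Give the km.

x = 32

For a sum of weighted absolute distances on a line, the optimum is the weighted median (not the mean). Total weight W = 301; half-weight = 150.5.
Sort by position and accumulate weight:
  km 10 (H, w=35) → cum 35
  km 26 (F, w=10) → cum 45
  km 30 (G, w=70) → cum 115
  km 31 (A, w=8) → cum 123
  km 32 (D, w=100) → cum 223  ≥ 150.5 → median here
  km 35 (B, w=50) → cum 273
  km 45 (C, w=8) → cum 281
  km 70 (E, w=20) → cum 301
Optimal location: km 32.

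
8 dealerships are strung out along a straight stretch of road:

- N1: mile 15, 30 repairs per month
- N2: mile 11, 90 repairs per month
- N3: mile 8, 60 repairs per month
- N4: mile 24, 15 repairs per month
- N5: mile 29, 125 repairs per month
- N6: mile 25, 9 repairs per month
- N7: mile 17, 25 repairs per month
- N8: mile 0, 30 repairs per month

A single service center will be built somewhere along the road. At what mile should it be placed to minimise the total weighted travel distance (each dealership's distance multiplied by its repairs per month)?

For a sum of weighted absolute distances on a line, the optimum is the weighted median (not the mean). Total weight W = 384; half-weight = 192.
Sort by position and accumulate weight:
  mile 0 (N8, w=30) → cum 30
  mile 8 (N3, w=60) → cum 90
  mile 11 (N2, w=90) → cum 180
  mile 15 (N1, w=30) → cum 210  ≥ 192 → median here
  mile 17 (N7, w=25) → cum 235
  mile 24 (N4, w=15) → cum 250
  mile 25 (N6, w=9) → cum 259
  mile 29 (N5, w=125) → cum 384
Optimal location: mile 15.

x = 15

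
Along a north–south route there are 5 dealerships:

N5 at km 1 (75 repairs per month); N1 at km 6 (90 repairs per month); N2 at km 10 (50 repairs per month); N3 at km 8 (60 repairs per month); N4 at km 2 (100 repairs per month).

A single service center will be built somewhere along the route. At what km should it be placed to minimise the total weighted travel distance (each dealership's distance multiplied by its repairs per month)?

For a sum of weighted absolute distances on a line, the optimum is the weighted median (not the mean). Total weight W = 375; half-weight = 187.5.
Sort by position and accumulate weight:
  km 1 (N5, w=75) → cum 75
  km 2 (N4, w=100) → cum 175
  km 6 (N1, w=90) → cum 265  ≥ 187.5 → median here
  km 8 (N3, w=60) → cum 325
  km 10 (N2, w=50) → cum 375
Optimal location: km 6.

x = 6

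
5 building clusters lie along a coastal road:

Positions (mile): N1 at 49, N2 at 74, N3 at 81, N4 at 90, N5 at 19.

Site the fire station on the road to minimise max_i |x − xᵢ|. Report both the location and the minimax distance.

location 54.5, max distance 35.5

The 1-center on a line is the midpoint of the two extreme points: leftmost at 19, rightmost at 90.
Optimal location = (19 + 90)/2 = 54.5; maximum distance = (90 − 19)/2 = 35.5.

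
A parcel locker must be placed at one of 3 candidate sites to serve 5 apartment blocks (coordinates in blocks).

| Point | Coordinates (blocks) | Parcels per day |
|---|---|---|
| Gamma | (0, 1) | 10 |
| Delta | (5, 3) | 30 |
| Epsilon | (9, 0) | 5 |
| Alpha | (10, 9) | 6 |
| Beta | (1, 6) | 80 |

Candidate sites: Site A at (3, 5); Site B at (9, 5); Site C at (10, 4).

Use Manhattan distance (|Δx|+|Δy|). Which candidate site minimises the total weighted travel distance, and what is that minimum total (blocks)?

Total weighted distance at each candidate:
  Site A (3, 5): total = 551
  Site B (9, 5): total = 1085
  Site C (10, 4): total = 1245
Minimum is at Site A with total 551 blocks.

Site A, total 551 blocks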